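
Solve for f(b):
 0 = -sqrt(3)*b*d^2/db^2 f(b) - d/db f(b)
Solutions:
 f(b) = C1 + C2*b^(1 - sqrt(3)/3)


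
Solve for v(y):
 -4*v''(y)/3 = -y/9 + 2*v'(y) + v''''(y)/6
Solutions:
 v(y) = C1 + C2*exp(-6^(1/3)*y*(-(27 + sqrt(1113))^(1/3) + 4*6^(1/3)/(27 + sqrt(1113))^(1/3))/6)*sin(2^(1/3)*3^(1/6)*y*(2*2^(1/3)/(27 + sqrt(1113))^(1/3) + 3^(2/3)*(27 + sqrt(1113))^(1/3)/6)) + C3*exp(-6^(1/3)*y*(-(27 + sqrt(1113))^(1/3) + 4*6^(1/3)/(27 + sqrt(1113))^(1/3))/6)*cos(2^(1/3)*3^(1/6)*y*(2*2^(1/3)/(27 + sqrt(1113))^(1/3) + 3^(2/3)*(27 + sqrt(1113))^(1/3)/6)) + C4*exp(6^(1/3)*y*(-(27 + sqrt(1113))^(1/3) + 4*6^(1/3)/(27 + sqrt(1113))^(1/3))/3) + y^2/36 - y/27


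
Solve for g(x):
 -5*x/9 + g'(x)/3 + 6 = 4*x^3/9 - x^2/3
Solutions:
 g(x) = C1 + x^4/3 - x^3/3 + 5*x^2/6 - 18*x


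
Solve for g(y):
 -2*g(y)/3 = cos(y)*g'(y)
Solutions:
 g(y) = C1*(sin(y) - 1)^(1/3)/(sin(y) + 1)^(1/3)


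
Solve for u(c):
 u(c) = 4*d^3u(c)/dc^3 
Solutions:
 u(c) = C3*exp(2^(1/3)*c/2) + (C1*sin(2^(1/3)*sqrt(3)*c/4) + C2*cos(2^(1/3)*sqrt(3)*c/4))*exp(-2^(1/3)*c/4)


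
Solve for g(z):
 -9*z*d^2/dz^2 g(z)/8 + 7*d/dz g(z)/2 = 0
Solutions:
 g(z) = C1 + C2*z^(37/9)


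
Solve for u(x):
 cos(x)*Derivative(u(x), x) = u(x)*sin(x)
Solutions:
 u(x) = C1/cos(x)


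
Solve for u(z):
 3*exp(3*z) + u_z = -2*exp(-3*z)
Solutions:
 u(z) = C1 - exp(3*z) + 2*exp(-3*z)/3


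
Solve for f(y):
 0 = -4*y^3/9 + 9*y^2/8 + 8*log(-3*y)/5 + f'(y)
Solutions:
 f(y) = C1 + y^4/9 - 3*y^3/8 - 8*y*log(-y)/5 + 8*y*(1 - log(3))/5


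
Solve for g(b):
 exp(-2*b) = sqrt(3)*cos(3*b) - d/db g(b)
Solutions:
 g(b) = C1 + sqrt(3)*sin(3*b)/3 + exp(-2*b)/2


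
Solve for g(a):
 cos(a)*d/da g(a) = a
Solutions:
 g(a) = C1 + Integral(a/cos(a), a)


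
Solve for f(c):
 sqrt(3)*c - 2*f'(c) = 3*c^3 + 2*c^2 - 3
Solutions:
 f(c) = C1 - 3*c^4/8 - c^3/3 + sqrt(3)*c^2/4 + 3*c/2


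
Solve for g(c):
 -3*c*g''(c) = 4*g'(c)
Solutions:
 g(c) = C1 + C2/c^(1/3)


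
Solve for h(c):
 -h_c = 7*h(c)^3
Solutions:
 h(c) = -sqrt(2)*sqrt(-1/(C1 - 7*c))/2
 h(c) = sqrt(2)*sqrt(-1/(C1 - 7*c))/2


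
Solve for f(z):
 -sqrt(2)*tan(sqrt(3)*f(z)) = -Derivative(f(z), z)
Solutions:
 f(z) = sqrt(3)*(pi - asin(C1*exp(sqrt(6)*z)))/3
 f(z) = sqrt(3)*asin(C1*exp(sqrt(6)*z))/3


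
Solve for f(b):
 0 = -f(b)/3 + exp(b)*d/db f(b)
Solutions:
 f(b) = C1*exp(-exp(-b)/3)


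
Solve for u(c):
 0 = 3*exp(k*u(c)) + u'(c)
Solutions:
 u(c) = Piecewise((log(1/(C1*k + 3*c*k))/k, Ne(k, 0)), (nan, True))
 u(c) = Piecewise((C1 - 3*c, Eq(k, 0)), (nan, True))


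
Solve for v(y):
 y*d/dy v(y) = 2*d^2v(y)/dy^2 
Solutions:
 v(y) = C1 + C2*erfi(y/2)


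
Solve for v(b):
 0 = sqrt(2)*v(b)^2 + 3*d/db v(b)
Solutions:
 v(b) = 3/(C1 + sqrt(2)*b)


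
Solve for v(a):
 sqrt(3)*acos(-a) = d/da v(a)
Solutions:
 v(a) = C1 + sqrt(3)*(a*acos(-a) + sqrt(1 - a^2))


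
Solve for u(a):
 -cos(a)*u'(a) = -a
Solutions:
 u(a) = C1 + Integral(a/cos(a), a)


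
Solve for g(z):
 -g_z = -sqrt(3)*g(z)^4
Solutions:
 g(z) = (-1/(C1 + 3*sqrt(3)*z))^(1/3)
 g(z) = (-1/(C1 + sqrt(3)*z))^(1/3)*(-3^(2/3) - 3*3^(1/6)*I)/6
 g(z) = (-1/(C1 + sqrt(3)*z))^(1/3)*(-3^(2/3) + 3*3^(1/6)*I)/6


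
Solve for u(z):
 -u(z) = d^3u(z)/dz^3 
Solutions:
 u(z) = C3*exp(-z) + (C1*sin(sqrt(3)*z/2) + C2*cos(sqrt(3)*z/2))*exp(z/2)


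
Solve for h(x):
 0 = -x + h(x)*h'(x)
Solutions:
 h(x) = -sqrt(C1 + x^2)
 h(x) = sqrt(C1 + x^2)


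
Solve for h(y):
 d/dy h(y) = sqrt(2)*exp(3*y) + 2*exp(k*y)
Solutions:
 h(y) = C1 + sqrt(2)*exp(3*y)/3 + 2*exp(k*y)/k


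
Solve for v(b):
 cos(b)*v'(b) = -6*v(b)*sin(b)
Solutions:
 v(b) = C1*cos(b)^6


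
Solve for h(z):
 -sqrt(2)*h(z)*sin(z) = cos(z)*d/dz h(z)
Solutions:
 h(z) = C1*cos(z)^(sqrt(2))


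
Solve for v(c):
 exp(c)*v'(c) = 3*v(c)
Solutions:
 v(c) = C1*exp(-3*exp(-c))


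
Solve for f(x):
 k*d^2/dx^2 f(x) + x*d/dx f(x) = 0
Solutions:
 f(x) = C1 + C2*sqrt(k)*erf(sqrt(2)*x*sqrt(1/k)/2)


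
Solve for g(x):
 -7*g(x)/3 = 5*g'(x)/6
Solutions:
 g(x) = C1*exp(-14*x/5)


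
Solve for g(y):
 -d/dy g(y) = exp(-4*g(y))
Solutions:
 g(y) = log(-I*(C1 - 4*y)^(1/4))
 g(y) = log(I*(C1 - 4*y)^(1/4))
 g(y) = log(-(C1 - 4*y)^(1/4))
 g(y) = log(C1 - 4*y)/4


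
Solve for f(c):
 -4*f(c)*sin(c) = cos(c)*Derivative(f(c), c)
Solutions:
 f(c) = C1*cos(c)^4


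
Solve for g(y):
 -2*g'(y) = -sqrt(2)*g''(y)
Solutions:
 g(y) = C1 + C2*exp(sqrt(2)*y)


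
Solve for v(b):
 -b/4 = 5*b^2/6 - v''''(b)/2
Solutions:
 v(b) = C1 + C2*b + C3*b^2 + C4*b^3 + b^6/216 + b^5/240


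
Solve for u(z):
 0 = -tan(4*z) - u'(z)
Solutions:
 u(z) = C1 + log(cos(4*z))/4


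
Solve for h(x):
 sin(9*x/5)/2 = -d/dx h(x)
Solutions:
 h(x) = C1 + 5*cos(9*x/5)/18


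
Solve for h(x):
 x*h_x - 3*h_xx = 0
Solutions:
 h(x) = C1 + C2*erfi(sqrt(6)*x/6)


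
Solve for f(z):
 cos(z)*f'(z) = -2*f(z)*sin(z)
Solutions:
 f(z) = C1*cos(z)^2


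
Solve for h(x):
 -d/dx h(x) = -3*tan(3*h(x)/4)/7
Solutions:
 h(x) = -4*asin(C1*exp(9*x/28))/3 + 4*pi/3
 h(x) = 4*asin(C1*exp(9*x/28))/3


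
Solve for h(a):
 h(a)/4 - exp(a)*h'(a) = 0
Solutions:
 h(a) = C1*exp(-exp(-a)/4)


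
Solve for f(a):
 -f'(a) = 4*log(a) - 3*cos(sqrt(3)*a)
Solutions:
 f(a) = C1 - 4*a*log(a) + 4*a + sqrt(3)*sin(sqrt(3)*a)


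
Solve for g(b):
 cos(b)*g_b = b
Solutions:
 g(b) = C1 + Integral(b/cos(b), b)


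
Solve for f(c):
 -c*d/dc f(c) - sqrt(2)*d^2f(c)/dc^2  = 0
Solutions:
 f(c) = C1 + C2*erf(2^(1/4)*c/2)


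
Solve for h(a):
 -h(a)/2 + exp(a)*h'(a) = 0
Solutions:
 h(a) = C1*exp(-exp(-a)/2)


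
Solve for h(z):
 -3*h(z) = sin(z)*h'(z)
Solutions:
 h(z) = C1*(cos(z) + 1)^(3/2)/(cos(z) - 1)^(3/2)


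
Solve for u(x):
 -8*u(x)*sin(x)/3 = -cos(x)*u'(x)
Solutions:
 u(x) = C1/cos(x)^(8/3)


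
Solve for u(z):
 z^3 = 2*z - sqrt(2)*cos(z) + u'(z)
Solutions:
 u(z) = C1 + z^4/4 - z^2 + sqrt(2)*sin(z)


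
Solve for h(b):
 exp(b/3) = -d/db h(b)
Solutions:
 h(b) = C1 - 3*exp(b/3)


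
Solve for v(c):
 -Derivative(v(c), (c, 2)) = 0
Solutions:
 v(c) = C1 + C2*c


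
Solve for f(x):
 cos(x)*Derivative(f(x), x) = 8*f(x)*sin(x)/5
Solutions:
 f(x) = C1/cos(x)^(8/5)


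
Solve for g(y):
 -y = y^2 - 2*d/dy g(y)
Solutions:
 g(y) = C1 + y^3/6 + y^2/4


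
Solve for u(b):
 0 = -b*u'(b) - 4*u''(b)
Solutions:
 u(b) = C1 + C2*erf(sqrt(2)*b/4)


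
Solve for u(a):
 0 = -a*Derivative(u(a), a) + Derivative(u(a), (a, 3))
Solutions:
 u(a) = C1 + Integral(C2*airyai(a) + C3*airybi(a), a)


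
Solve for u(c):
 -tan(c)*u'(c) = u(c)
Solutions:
 u(c) = C1/sin(c)


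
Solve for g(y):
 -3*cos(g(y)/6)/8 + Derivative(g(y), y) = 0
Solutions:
 -3*y/8 - 3*log(sin(g(y)/6) - 1) + 3*log(sin(g(y)/6) + 1) = C1


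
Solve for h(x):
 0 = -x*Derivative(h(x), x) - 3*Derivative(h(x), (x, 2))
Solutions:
 h(x) = C1 + C2*erf(sqrt(6)*x/6)


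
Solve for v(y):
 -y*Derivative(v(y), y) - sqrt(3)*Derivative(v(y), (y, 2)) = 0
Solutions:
 v(y) = C1 + C2*erf(sqrt(2)*3^(3/4)*y/6)


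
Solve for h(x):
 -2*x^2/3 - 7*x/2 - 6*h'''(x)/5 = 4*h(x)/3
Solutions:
 h(x) = C3*exp(-30^(1/3)*x/3) - x^2/2 - 21*x/8 + (C1*sin(10^(1/3)*3^(5/6)*x/6) + C2*cos(10^(1/3)*3^(5/6)*x/6))*exp(30^(1/3)*x/6)


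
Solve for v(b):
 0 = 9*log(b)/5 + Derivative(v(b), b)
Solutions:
 v(b) = C1 - 9*b*log(b)/5 + 9*b/5


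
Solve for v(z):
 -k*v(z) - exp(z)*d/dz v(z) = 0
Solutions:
 v(z) = C1*exp(k*exp(-z))


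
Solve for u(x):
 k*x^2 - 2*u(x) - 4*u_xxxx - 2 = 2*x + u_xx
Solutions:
 u(x) = k*x^2/2 - k/2 - x + (C1*sin(2^(3/4)*x*cos(atan(sqrt(31))/2)/2) + C2*cos(2^(3/4)*x*cos(atan(sqrt(31))/2)/2))*exp(-2^(3/4)*x*sin(atan(sqrt(31))/2)/2) + (C3*sin(2^(3/4)*x*cos(atan(sqrt(31))/2)/2) + C4*cos(2^(3/4)*x*cos(atan(sqrt(31))/2)/2))*exp(2^(3/4)*x*sin(atan(sqrt(31))/2)/2) - 1


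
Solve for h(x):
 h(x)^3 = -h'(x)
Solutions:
 h(x) = -sqrt(2)*sqrt(-1/(C1 - x))/2
 h(x) = sqrt(2)*sqrt(-1/(C1 - x))/2


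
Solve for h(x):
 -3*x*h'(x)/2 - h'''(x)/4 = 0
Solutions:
 h(x) = C1 + Integral(C2*airyai(-6^(1/3)*x) + C3*airybi(-6^(1/3)*x), x)


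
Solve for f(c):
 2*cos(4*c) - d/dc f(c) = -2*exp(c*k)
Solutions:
 f(c) = C1 + sin(4*c)/2 + 2*exp(c*k)/k


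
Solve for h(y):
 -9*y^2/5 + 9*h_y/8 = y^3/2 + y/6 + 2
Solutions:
 h(y) = C1 + y^4/9 + 8*y^3/15 + 2*y^2/27 + 16*y/9


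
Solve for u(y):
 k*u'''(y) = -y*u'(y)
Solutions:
 u(y) = C1 + Integral(C2*airyai(y*(-1/k)^(1/3)) + C3*airybi(y*(-1/k)^(1/3)), y)


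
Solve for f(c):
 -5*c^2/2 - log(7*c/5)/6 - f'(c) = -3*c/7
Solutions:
 f(c) = C1 - 5*c^3/6 + 3*c^2/14 - c*log(c)/6 - c*log(7)/6 + c/6 + c*log(5)/6


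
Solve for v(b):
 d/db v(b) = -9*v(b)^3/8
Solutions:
 v(b) = -2*sqrt(-1/(C1 - 9*b))
 v(b) = 2*sqrt(-1/(C1 - 9*b))


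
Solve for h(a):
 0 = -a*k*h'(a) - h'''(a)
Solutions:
 h(a) = C1 + Integral(C2*airyai(a*(-k)^(1/3)) + C3*airybi(a*(-k)^(1/3)), a)


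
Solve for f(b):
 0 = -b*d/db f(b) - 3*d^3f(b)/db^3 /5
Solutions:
 f(b) = C1 + Integral(C2*airyai(-3^(2/3)*5^(1/3)*b/3) + C3*airybi(-3^(2/3)*5^(1/3)*b/3), b)


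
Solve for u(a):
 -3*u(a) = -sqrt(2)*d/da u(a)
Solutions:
 u(a) = C1*exp(3*sqrt(2)*a/2)


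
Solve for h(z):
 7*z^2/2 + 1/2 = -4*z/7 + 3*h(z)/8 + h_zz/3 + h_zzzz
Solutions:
 h(z) = 28*z^2/3 + 32*z/21 + (C1*sin(6^(1/4)*z*cos(atan(5*sqrt(2)/2)/2)/2) + C2*cos(6^(1/4)*z*cos(atan(5*sqrt(2)/2)/2)/2))*exp(-6^(1/4)*z*sin(atan(5*sqrt(2)/2)/2)/2) + (C3*sin(6^(1/4)*z*cos(atan(5*sqrt(2)/2)/2)/2) + C4*cos(6^(1/4)*z*cos(atan(5*sqrt(2)/2)/2)/2))*exp(6^(1/4)*z*sin(atan(5*sqrt(2)/2)/2)/2) - 412/27


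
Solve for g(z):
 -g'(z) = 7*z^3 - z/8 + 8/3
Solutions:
 g(z) = C1 - 7*z^4/4 + z^2/16 - 8*z/3


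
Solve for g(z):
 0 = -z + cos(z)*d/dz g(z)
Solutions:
 g(z) = C1 + Integral(z/cos(z), z)


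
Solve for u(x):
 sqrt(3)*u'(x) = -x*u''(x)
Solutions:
 u(x) = C1 + C2*x^(1 - sqrt(3))


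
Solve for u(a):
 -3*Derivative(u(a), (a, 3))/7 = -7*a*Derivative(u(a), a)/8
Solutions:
 u(a) = C1 + Integral(C2*airyai(21^(2/3)*a/6) + C3*airybi(21^(2/3)*a/6), a)


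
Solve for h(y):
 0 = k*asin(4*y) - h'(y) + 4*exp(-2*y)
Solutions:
 h(y) = C1 + k*y*asin(4*y) + k*sqrt(1 - 16*y^2)/4 - 2*exp(-2*y)


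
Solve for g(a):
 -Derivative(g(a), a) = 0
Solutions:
 g(a) = C1


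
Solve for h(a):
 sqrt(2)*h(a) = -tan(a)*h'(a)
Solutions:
 h(a) = C1/sin(a)^(sqrt(2))


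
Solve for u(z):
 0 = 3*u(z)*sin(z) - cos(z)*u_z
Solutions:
 u(z) = C1/cos(z)^3


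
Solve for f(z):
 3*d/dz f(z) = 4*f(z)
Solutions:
 f(z) = C1*exp(4*z/3)


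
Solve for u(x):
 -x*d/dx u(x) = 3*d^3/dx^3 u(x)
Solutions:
 u(x) = C1 + Integral(C2*airyai(-3^(2/3)*x/3) + C3*airybi(-3^(2/3)*x/3), x)


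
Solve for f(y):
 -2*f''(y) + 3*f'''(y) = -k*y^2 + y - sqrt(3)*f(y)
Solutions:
 f(y) = C1*exp(y*(8*2^(1/3)/(-16 + sqrt(-256 + (-16 + 243*sqrt(3))^2) + 243*sqrt(3))^(1/3) + 8 + 2^(2/3)*(-16 + sqrt(-256 + (-16 + 243*sqrt(3))^2) + 243*sqrt(3))^(1/3))/36)*sin(2^(1/3)*sqrt(3)*y*(-2^(1/3)*(-16 + 27*sqrt(-256/729 + (-16/27 + 9*sqrt(3))^2) + 243*sqrt(3))^(1/3) + 8/(-16 + 27*sqrt(-256/729 + (-16/27 + 9*sqrt(3))^2) + 243*sqrt(3))^(1/3))/36) + C2*exp(y*(8*2^(1/3)/(-16 + sqrt(-256 + (-16 + 243*sqrt(3))^2) + 243*sqrt(3))^(1/3) + 8 + 2^(2/3)*(-16 + sqrt(-256 + (-16 + 243*sqrt(3))^2) + 243*sqrt(3))^(1/3))/36)*cos(2^(1/3)*sqrt(3)*y*(-2^(1/3)*(-16 + 27*sqrt(-256/729 + (-16/27 + 9*sqrt(3))^2) + 243*sqrt(3))^(1/3) + 8/(-16 + 27*sqrt(-256/729 + (-16/27 + 9*sqrt(3))^2) + 243*sqrt(3))^(1/3))/36) + C3*exp(y*(-2^(2/3)*(-16 + sqrt(-256 + (-16 + 243*sqrt(3))^2) + 243*sqrt(3))^(1/3) - 8*2^(1/3)/(-16 + sqrt(-256 + (-16 + 243*sqrt(3))^2) + 243*sqrt(3))^(1/3) + 4)/18) - sqrt(3)*k*y^2/3 - 4*k/3 + sqrt(3)*y/3


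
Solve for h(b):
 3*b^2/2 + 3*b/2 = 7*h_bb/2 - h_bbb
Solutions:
 h(b) = C1 + C2*b + C3*exp(7*b/2) + b^4/28 + 11*b^3/98 + 33*b^2/343


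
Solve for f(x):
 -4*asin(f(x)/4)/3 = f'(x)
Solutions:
 Integral(1/asin(_y/4), (_y, f(x))) = C1 - 4*x/3


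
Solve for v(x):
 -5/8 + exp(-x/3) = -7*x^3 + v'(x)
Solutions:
 v(x) = C1 + 7*x^4/4 - 5*x/8 - 3*exp(-x/3)


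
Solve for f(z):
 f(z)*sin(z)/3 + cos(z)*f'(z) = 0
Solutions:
 f(z) = C1*cos(z)^(1/3)


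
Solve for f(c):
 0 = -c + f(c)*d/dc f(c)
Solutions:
 f(c) = -sqrt(C1 + c^2)
 f(c) = sqrt(C1 + c^2)


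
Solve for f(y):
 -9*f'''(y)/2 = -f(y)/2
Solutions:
 f(y) = C3*exp(3^(1/3)*y/3) + (C1*sin(3^(5/6)*y/6) + C2*cos(3^(5/6)*y/6))*exp(-3^(1/3)*y/6)


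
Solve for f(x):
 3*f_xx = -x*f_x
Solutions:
 f(x) = C1 + C2*erf(sqrt(6)*x/6)


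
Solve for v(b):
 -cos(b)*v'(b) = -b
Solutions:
 v(b) = C1 + Integral(b/cos(b), b)


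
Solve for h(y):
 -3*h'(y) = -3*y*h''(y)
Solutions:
 h(y) = C1 + C2*y^2


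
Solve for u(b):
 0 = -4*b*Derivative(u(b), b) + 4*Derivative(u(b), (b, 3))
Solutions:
 u(b) = C1 + Integral(C2*airyai(b) + C3*airybi(b), b)


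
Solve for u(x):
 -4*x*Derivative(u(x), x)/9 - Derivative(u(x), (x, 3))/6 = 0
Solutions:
 u(x) = C1 + Integral(C2*airyai(-2*3^(2/3)*x/3) + C3*airybi(-2*3^(2/3)*x/3), x)


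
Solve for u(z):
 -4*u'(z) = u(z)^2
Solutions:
 u(z) = 4/(C1 + z)


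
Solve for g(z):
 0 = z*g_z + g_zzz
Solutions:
 g(z) = C1 + Integral(C2*airyai(-z) + C3*airybi(-z), z)


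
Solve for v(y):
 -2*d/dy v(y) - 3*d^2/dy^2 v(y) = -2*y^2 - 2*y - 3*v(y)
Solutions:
 v(y) = C1*exp(y*(-1 + sqrt(10))/3) + C2*exp(-y*(1 + sqrt(10))/3) - 2*y^2/3 - 14*y/9 - 64/27


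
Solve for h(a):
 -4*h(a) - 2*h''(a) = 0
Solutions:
 h(a) = C1*sin(sqrt(2)*a) + C2*cos(sqrt(2)*a)


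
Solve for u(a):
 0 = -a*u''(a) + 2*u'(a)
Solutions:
 u(a) = C1 + C2*a^3


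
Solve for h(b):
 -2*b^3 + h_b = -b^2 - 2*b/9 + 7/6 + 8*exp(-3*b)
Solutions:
 h(b) = C1 + b^4/2 - b^3/3 - b^2/9 + 7*b/6 - 8*exp(-3*b)/3


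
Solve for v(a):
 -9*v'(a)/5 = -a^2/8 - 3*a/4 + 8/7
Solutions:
 v(a) = C1 + 5*a^3/216 + 5*a^2/24 - 40*a/63


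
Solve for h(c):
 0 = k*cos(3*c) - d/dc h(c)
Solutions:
 h(c) = C1 + k*sin(3*c)/3


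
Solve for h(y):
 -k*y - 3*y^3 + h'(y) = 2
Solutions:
 h(y) = C1 + k*y^2/2 + 3*y^4/4 + 2*y


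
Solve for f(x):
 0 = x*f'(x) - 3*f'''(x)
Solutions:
 f(x) = C1 + Integral(C2*airyai(3^(2/3)*x/3) + C3*airybi(3^(2/3)*x/3), x)


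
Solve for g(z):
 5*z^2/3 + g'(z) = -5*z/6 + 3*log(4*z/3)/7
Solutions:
 g(z) = C1 - 5*z^3/9 - 5*z^2/12 + 3*z*log(z)/7 - 3*z*log(3)/7 - 3*z/7 + 6*z*log(2)/7


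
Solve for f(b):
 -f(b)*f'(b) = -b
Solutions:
 f(b) = -sqrt(C1 + b^2)
 f(b) = sqrt(C1 + b^2)


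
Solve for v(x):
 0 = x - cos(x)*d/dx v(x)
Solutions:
 v(x) = C1 + Integral(x/cos(x), x)


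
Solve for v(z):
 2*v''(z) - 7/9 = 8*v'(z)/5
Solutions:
 v(z) = C1 + C2*exp(4*z/5) - 35*z/72


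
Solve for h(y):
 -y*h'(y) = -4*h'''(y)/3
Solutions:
 h(y) = C1 + Integral(C2*airyai(6^(1/3)*y/2) + C3*airybi(6^(1/3)*y/2), y)


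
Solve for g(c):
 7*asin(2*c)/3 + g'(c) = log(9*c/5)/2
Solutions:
 g(c) = C1 + c*log(c)/2 - 7*c*asin(2*c)/3 - c*log(5)/2 - c/2 + c*log(3) - 7*sqrt(1 - 4*c^2)/6


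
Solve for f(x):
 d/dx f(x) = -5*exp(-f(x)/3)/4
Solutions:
 f(x) = 3*log(C1 - 5*x/12)


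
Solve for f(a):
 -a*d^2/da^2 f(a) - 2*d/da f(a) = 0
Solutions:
 f(a) = C1 + C2/a


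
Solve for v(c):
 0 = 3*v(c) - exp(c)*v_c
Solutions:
 v(c) = C1*exp(-3*exp(-c))


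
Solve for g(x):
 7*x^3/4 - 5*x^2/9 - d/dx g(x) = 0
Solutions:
 g(x) = C1 + 7*x^4/16 - 5*x^3/27


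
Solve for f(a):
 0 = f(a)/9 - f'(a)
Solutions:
 f(a) = C1*exp(a/9)


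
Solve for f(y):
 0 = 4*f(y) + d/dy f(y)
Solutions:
 f(y) = C1*exp(-4*y)


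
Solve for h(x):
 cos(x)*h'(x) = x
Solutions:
 h(x) = C1 + Integral(x/cos(x), x)


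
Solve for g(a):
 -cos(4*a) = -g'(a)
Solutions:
 g(a) = C1 + sin(4*a)/4


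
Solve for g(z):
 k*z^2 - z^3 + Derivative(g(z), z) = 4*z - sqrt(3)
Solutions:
 g(z) = C1 - k*z^3/3 + z^4/4 + 2*z^2 - sqrt(3)*z


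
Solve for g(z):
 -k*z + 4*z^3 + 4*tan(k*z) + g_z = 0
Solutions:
 g(z) = C1 + k*z^2/2 - z^4 - 4*Piecewise((-log(cos(k*z))/k, Ne(k, 0)), (0, True))


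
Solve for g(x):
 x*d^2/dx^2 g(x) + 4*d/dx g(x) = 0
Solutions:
 g(x) = C1 + C2/x^3


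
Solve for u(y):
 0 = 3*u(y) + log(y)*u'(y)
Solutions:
 u(y) = C1*exp(-3*li(y))


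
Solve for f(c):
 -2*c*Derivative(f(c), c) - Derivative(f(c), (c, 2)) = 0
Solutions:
 f(c) = C1 + C2*erf(c)


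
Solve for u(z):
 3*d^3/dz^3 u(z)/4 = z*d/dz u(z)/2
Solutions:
 u(z) = C1 + Integral(C2*airyai(2^(1/3)*3^(2/3)*z/3) + C3*airybi(2^(1/3)*3^(2/3)*z/3), z)


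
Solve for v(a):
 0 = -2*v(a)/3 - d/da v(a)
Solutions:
 v(a) = C1*exp(-2*a/3)


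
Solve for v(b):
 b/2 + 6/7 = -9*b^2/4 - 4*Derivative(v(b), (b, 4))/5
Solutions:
 v(b) = C1 + C2*b + C3*b^2 + C4*b^3 - b^6/128 - b^5/192 - 5*b^4/112


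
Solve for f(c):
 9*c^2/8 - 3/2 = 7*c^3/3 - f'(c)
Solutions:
 f(c) = C1 + 7*c^4/12 - 3*c^3/8 + 3*c/2


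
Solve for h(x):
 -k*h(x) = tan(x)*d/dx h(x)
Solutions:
 h(x) = C1*exp(-k*log(sin(x)))


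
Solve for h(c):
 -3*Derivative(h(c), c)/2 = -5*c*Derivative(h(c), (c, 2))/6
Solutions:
 h(c) = C1 + C2*c^(14/5)


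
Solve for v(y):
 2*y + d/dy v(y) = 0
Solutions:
 v(y) = C1 - y^2


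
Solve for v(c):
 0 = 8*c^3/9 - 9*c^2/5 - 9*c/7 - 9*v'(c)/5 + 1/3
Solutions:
 v(c) = C1 + 10*c^4/81 - c^3/3 - 5*c^2/14 + 5*c/27


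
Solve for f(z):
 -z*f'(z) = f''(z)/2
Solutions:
 f(z) = C1 + C2*erf(z)


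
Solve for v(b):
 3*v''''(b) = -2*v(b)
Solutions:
 v(b) = (C1*sin(6^(3/4)*b/6) + C2*cos(6^(3/4)*b/6))*exp(-6^(3/4)*b/6) + (C3*sin(6^(3/4)*b/6) + C4*cos(6^(3/4)*b/6))*exp(6^(3/4)*b/6)


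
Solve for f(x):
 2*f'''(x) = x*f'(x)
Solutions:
 f(x) = C1 + Integral(C2*airyai(2^(2/3)*x/2) + C3*airybi(2^(2/3)*x/2), x)


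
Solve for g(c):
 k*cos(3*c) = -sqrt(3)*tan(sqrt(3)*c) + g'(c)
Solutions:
 g(c) = C1 + k*sin(3*c)/3 - log(cos(sqrt(3)*c))


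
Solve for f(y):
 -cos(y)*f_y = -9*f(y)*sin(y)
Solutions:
 f(y) = C1/cos(y)^9


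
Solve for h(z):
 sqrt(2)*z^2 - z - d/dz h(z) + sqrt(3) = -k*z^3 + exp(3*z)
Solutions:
 h(z) = C1 + k*z^4/4 + sqrt(2)*z^3/3 - z^2/2 + sqrt(3)*z - exp(3*z)/3


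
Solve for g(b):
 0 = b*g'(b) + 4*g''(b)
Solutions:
 g(b) = C1 + C2*erf(sqrt(2)*b/4)


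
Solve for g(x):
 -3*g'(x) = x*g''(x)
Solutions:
 g(x) = C1 + C2/x^2


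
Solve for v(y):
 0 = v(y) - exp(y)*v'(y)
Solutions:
 v(y) = C1*exp(-exp(-y))


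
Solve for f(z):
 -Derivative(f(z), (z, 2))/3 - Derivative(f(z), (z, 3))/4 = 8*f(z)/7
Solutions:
 f(z) = C1*exp(z*(-28 + 14*2^(2/3)*7^(1/3)/(27*sqrt(785) + 757)^(1/3) + 2^(1/3)*7^(2/3)*(27*sqrt(785) + 757)^(1/3))/63)*sin(14^(1/3)*sqrt(3)*z*(-7^(1/3)*(27*sqrt(785) + 757)^(1/3) + 14*2^(1/3)/(27*sqrt(785) + 757)^(1/3))/63) + C2*exp(z*(-28 + 14*2^(2/3)*7^(1/3)/(27*sqrt(785) + 757)^(1/3) + 2^(1/3)*7^(2/3)*(27*sqrt(785) + 757)^(1/3))/63)*cos(14^(1/3)*sqrt(3)*z*(-7^(1/3)*(27*sqrt(785) + 757)^(1/3) + 14*2^(1/3)/(27*sqrt(785) + 757)^(1/3))/63) + C3*exp(-2*z*(14*2^(2/3)*7^(1/3)/(27*sqrt(785) + 757)^(1/3) + 14 + 2^(1/3)*7^(2/3)*(27*sqrt(785) + 757)^(1/3))/63)


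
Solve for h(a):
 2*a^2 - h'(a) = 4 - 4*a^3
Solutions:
 h(a) = C1 + a^4 + 2*a^3/3 - 4*a


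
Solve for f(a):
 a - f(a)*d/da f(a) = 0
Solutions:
 f(a) = -sqrt(C1 + a^2)
 f(a) = sqrt(C1 + a^2)


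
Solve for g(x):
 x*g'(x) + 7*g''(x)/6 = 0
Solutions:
 g(x) = C1 + C2*erf(sqrt(21)*x/7)


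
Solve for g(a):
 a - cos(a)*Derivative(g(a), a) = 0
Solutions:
 g(a) = C1 + Integral(a/cos(a), a)


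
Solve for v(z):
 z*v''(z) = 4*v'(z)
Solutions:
 v(z) = C1 + C2*z^5


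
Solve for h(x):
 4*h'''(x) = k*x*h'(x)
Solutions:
 h(x) = C1 + Integral(C2*airyai(2^(1/3)*k^(1/3)*x/2) + C3*airybi(2^(1/3)*k^(1/3)*x/2), x)


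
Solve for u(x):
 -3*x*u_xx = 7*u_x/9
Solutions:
 u(x) = C1 + C2*x^(20/27)


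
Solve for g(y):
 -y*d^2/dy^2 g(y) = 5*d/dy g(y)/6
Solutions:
 g(y) = C1 + C2*y^(1/6)


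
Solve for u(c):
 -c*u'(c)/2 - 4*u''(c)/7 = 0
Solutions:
 u(c) = C1 + C2*erf(sqrt(7)*c/4)


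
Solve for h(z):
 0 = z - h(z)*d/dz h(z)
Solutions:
 h(z) = -sqrt(C1 + z^2)
 h(z) = sqrt(C1 + z^2)


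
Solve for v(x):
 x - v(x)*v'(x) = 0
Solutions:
 v(x) = -sqrt(C1 + x^2)
 v(x) = sqrt(C1 + x^2)


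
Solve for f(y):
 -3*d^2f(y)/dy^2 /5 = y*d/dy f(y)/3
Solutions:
 f(y) = C1 + C2*erf(sqrt(10)*y/6)


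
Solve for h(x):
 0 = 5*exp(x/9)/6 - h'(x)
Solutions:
 h(x) = C1 + 15*exp(x/9)/2


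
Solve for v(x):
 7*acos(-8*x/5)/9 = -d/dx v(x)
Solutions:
 v(x) = C1 - 7*x*acos(-8*x/5)/9 - 7*sqrt(25 - 64*x^2)/72


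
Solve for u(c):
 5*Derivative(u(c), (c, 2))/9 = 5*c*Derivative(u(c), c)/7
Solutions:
 u(c) = C1 + C2*erfi(3*sqrt(14)*c/14)


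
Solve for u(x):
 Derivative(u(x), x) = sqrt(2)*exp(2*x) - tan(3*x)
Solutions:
 u(x) = C1 + sqrt(2)*exp(2*x)/2 + log(cos(3*x))/3


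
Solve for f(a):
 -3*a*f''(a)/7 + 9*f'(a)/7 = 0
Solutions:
 f(a) = C1 + C2*a^4


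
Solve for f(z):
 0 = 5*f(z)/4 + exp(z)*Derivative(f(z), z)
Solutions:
 f(z) = C1*exp(5*exp(-z)/4)


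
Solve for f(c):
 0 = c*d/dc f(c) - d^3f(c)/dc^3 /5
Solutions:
 f(c) = C1 + Integral(C2*airyai(5^(1/3)*c) + C3*airybi(5^(1/3)*c), c)


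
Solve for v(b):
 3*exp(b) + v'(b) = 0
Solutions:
 v(b) = C1 - 3*exp(b)


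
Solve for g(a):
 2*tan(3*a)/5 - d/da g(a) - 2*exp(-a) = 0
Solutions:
 g(a) = C1 + log(tan(3*a)^2 + 1)/15 + 2*exp(-a)


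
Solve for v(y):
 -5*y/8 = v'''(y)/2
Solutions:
 v(y) = C1 + C2*y + C3*y^2 - 5*y^4/96


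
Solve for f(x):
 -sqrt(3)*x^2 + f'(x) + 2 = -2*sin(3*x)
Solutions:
 f(x) = C1 + sqrt(3)*x^3/3 - 2*x + 2*cos(3*x)/3


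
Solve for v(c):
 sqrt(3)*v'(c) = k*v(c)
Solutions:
 v(c) = C1*exp(sqrt(3)*c*k/3)


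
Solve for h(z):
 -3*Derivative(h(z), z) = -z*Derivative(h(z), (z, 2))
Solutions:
 h(z) = C1 + C2*z^4


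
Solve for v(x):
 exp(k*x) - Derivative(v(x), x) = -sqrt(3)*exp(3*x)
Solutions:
 v(x) = C1 + sqrt(3)*exp(3*x)/3 + exp(k*x)/k


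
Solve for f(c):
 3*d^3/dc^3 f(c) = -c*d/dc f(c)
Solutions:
 f(c) = C1 + Integral(C2*airyai(-3^(2/3)*c/3) + C3*airybi(-3^(2/3)*c/3), c)


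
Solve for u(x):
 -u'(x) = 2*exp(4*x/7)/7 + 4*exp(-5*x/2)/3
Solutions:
 u(x) = C1 - exp(4*x/7)/2 + 8*exp(-5*x/2)/15


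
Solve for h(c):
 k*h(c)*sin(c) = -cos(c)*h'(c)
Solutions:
 h(c) = C1*exp(k*log(cos(c)))


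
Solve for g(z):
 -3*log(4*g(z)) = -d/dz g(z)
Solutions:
 -Integral(1/(log(_y) + 2*log(2)), (_y, g(z)))/3 = C1 - z


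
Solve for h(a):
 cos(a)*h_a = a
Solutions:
 h(a) = C1 + Integral(a/cos(a), a)


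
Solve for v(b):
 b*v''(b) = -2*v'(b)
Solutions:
 v(b) = C1 + C2/b


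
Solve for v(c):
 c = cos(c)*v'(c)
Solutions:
 v(c) = C1 + Integral(c/cos(c), c)


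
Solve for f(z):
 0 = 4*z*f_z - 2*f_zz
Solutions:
 f(z) = C1 + C2*erfi(z)


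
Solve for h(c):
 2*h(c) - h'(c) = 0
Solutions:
 h(c) = C1*exp(2*c)


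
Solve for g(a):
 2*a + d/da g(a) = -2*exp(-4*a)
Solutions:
 g(a) = C1 - a^2 + exp(-4*a)/2


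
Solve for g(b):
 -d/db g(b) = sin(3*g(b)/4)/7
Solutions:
 b/7 + 2*log(cos(3*g(b)/4) - 1)/3 - 2*log(cos(3*g(b)/4) + 1)/3 = C1


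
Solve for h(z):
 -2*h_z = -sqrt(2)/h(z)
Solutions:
 h(z) = -sqrt(C1 + sqrt(2)*z)
 h(z) = sqrt(C1 + sqrt(2)*z)


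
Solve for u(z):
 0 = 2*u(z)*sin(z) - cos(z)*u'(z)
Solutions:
 u(z) = C1/cos(z)^2


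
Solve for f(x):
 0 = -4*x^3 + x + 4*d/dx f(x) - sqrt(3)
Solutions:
 f(x) = C1 + x^4/4 - x^2/8 + sqrt(3)*x/4


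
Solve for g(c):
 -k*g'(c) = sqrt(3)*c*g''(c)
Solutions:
 g(c) = C1 + c^(-sqrt(3)*re(k)/3 + 1)*(C2*sin(sqrt(3)*log(c)*Abs(im(k))/3) + C3*cos(sqrt(3)*log(c)*im(k)/3))


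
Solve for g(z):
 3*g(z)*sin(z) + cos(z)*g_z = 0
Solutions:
 g(z) = C1*cos(z)^3


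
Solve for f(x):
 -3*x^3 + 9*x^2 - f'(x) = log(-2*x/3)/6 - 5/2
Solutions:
 f(x) = C1 - 3*x^4/4 + 3*x^3 - x*log(-x)/6 + x*(-log(2) + log(3) + 16)/6


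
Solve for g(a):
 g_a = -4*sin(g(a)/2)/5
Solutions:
 4*a/5 + log(cos(g(a)/2) - 1) - log(cos(g(a)/2) + 1) = C1


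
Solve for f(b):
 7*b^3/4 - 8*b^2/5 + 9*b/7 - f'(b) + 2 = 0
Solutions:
 f(b) = C1 + 7*b^4/16 - 8*b^3/15 + 9*b^2/14 + 2*b


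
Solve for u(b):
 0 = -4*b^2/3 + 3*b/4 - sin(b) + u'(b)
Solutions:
 u(b) = C1 + 4*b^3/9 - 3*b^2/8 - cos(b)


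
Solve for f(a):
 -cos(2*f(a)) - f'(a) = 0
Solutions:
 f(a) = -asin((C1 + exp(4*a))/(C1 - exp(4*a)))/2 + pi/2
 f(a) = asin((C1 + exp(4*a))/(C1 - exp(4*a)))/2


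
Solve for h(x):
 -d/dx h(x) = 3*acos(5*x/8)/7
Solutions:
 h(x) = C1 - 3*x*acos(5*x/8)/7 + 3*sqrt(64 - 25*x^2)/35


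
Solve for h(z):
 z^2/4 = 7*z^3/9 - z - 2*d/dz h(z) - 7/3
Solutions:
 h(z) = C1 + 7*z^4/72 - z^3/24 - z^2/4 - 7*z/6


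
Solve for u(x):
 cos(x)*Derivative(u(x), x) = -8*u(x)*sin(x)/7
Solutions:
 u(x) = C1*cos(x)^(8/7)


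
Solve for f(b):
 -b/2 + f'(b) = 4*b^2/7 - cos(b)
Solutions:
 f(b) = C1 + 4*b^3/21 + b^2/4 - sin(b)


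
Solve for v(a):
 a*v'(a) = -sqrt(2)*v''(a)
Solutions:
 v(a) = C1 + C2*erf(2^(1/4)*a/2)


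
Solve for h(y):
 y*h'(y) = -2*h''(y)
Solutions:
 h(y) = C1 + C2*erf(y/2)


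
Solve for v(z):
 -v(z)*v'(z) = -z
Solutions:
 v(z) = -sqrt(C1 + z^2)
 v(z) = sqrt(C1 + z^2)


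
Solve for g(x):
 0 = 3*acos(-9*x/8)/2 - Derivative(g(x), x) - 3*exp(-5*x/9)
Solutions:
 g(x) = C1 + 3*x*acos(-9*x/8)/2 + sqrt(64 - 81*x^2)/6 + 27*exp(-5*x/9)/5


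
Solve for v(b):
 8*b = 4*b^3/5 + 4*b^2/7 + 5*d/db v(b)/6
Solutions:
 v(b) = C1 - 6*b^4/25 - 8*b^3/35 + 24*b^2/5


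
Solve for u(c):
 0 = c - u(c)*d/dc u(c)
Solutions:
 u(c) = -sqrt(C1 + c^2)
 u(c) = sqrt(C1 + c^2)


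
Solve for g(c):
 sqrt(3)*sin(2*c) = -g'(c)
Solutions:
 g(c) = C1 + sqrt(3)*cos(2*c)/2


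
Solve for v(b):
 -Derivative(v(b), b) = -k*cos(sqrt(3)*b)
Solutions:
 v(b) = C1 + sqrt(3)*k*sin(sqrt(3)*b)/3


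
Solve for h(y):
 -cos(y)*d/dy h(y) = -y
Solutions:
 h(y) = C1 + Integral(y/cos(y), y)


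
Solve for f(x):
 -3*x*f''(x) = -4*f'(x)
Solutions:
 f(x) = C1 + C2*x^(7/3)


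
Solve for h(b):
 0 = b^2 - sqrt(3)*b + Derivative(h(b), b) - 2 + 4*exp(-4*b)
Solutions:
 h(b) = C1 - b^3/3 + sqrt(3)*b^2/2 + 2*b + exp(-4*b)


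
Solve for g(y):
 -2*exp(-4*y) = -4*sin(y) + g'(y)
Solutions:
 g(y) = C1 - 4*cos(y) + exp(-4*y)/2


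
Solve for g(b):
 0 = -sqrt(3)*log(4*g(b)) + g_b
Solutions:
 -sqrt(3)*Integral(1/(log(_y) + 2*log(2)), (_y, g(b)))/3 = C1 - b


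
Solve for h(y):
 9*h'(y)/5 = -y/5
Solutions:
 h(y) = C1 - y^2/18


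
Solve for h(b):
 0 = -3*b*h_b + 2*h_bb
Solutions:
 h(b) = C1 + C2*erfi(sqrt(3)*b/2)


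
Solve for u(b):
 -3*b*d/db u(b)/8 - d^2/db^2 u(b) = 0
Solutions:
 u(b) = C1 + C2*erf(sqrt(3)*b/4)


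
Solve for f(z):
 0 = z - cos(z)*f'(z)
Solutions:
 f(z) = C1 + Integral(z/cos(z), z)


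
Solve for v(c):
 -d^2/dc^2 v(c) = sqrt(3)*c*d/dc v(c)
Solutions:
 v(c) = C1 + C2*erf(sqrt(2)*3^(1/4)*c/2)


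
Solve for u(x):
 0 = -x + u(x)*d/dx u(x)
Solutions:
 u(x) = -sqrt(C1 + x^2)
 u(x) = sqrt(C1 + x^2)


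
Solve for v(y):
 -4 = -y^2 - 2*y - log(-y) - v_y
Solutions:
 v(y) = C1 - y^3/3 - y^2 - y*log(-y) + 5*y


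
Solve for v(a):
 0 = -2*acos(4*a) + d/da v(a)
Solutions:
 v(a) = C1 + 2*a*acos(4*a) - sqrt(1 - 16*a^2)/2


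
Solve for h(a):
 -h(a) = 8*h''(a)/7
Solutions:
 h(a) = C1*sin(sqrt(14)*a/4) + C2*cos(sqrt(14)*a/4)


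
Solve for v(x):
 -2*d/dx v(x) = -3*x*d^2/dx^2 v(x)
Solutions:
 v(x) = C1 + C2*x^(5/3)


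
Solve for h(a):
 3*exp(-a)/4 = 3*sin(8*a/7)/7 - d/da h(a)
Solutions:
 h(a) = C1 - 3*cos(8*a/7)/8 + 3*exp(-a)/4


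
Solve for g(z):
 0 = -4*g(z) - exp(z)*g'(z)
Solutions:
 g(z) = C1*exp(4*exp(-z))


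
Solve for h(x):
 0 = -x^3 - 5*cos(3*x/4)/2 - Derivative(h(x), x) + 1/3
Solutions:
 h(x) = C1 - x^4/4 + x/3 - 10*sin(3*x/4)/3


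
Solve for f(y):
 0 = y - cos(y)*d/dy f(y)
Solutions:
 f(y) = C1 + Integral(y/cos(y), y)


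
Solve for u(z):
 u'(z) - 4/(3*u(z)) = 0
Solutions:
 u(z) = -sqrt(C1 + 24*z)/3
 u(z) = sqrt(C1 + 24*z)/3


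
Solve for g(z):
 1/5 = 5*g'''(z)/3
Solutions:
 g(z) = C1 + C2*z + C3*z^2 + z^3/50


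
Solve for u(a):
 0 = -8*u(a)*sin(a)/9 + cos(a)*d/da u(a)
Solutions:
 u(a) = C1/cos(a)^(8/9)


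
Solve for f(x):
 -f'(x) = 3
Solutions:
 f(x) = C1 - 3*x


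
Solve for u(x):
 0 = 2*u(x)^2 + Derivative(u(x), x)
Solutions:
 u(x) = 1/(C1 + 2*x)


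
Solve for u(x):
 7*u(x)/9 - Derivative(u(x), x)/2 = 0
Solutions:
 u(x) = C1*exp(14*x/9)


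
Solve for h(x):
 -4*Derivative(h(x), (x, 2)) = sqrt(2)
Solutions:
 h(x) = C1 + C2*x - sqrt(2)*x^2/8


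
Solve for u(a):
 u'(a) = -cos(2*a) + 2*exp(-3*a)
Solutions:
 u(a) = C1 - sin(2*a)/2 - 2*exp(-3*a)/3


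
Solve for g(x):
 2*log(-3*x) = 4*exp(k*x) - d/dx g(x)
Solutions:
 g(x) = C1 - 2*x*log(-x) + 2*x*(1 - log(3)) + Piecewise((4*exp(k*x)/k, Ne(k, 0)), (4*x, True))


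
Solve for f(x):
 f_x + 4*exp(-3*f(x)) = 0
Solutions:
 f(x) = log(C1 - 12*x)/3
 f(x) = log((-3^(1/3) - 3^(5/6)*I)*(C1 - 4*x)^(1/3)/2)
 f(x) = log((-3^(1/3) + 3^(5/6)*I)*(C1 - 4*x)^(1/3)/2)


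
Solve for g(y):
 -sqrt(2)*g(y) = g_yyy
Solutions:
 g(y) = C3*exp(-2^(1/6)*y) + (C1*sin(2^(1/6)*sqrt(3)*y/2) + C2*cos(2^(1/6)*sqrt(3)*y/2))*exp(2^(1/6)*y/2)


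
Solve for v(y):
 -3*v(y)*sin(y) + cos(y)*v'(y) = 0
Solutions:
 v(y) = C1/cos(y)^3


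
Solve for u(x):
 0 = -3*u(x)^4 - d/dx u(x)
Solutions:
 u(x) = (-3^(2/3) - 3*3^(1/6)*I)*(1/(C1 + 3*x))^(1/3)/6
 u(x) = (-3^(2/3) + 3*3^(1/6)*I)*(1/(C1 + 3*x))^(1/3)/6
 u(x) = (1/(C1 + 9*x))^(1/3)


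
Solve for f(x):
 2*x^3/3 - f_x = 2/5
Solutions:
 f(x) = C1 + x^4/6 - 2*x/5


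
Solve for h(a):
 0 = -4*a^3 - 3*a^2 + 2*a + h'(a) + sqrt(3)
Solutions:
 h(a) = C1 + a^4 + a^3 - a^2 - sqrt(3)*a


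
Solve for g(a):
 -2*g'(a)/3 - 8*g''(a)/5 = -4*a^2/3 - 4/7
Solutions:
 g(a) = C1 + C2*exp(-5*a/12) + 2*a^3/3 - 24*a^2/5 + 4182*a/175


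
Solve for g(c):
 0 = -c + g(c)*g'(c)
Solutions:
 g(c) = -sqrt(C1 + c^2)
 g(c) = sqrt(C1 + c^2)


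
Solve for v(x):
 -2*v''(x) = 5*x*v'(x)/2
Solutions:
 v(x) = C1 + C2*erf(sqrt(10)*x/4)


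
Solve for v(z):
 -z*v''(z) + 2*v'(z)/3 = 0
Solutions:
 v(z) = C1 + C2*z^(5/3)


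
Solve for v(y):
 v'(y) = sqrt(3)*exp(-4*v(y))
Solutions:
 v(y) = log(-I*(C1 + 4*sqrt(3)*y)^(1/4))
 v(y) = log(I*(C1 + 4*sqrt(3)*y)^(1/4))
 v(y) = log(-(C1 + 4*sqrt(3)*y)^(1/4))
 v(y) = log(C1 + 4*sqrt(3)*y)/4


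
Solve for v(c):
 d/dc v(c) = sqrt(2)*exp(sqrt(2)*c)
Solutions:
 v(c) = C1 + exp(sqrt(2)*c)


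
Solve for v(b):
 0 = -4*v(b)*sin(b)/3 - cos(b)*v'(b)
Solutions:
 v(b) = C1*cos(b)^(4/3)


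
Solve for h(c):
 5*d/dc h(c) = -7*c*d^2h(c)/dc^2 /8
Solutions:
 h(c) = C1 + C2/c^(33/7)


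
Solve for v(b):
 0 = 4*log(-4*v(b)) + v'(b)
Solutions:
 Integral(1/(log(-_y) + 2*log(2)), (_y, v(b)))/4 = C1 - b


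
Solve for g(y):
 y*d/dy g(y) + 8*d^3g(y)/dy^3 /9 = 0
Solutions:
 g(y) = C1 + Integral(C2*airyai(-3^(2/3)*y/2) + C3*airybi(-3^(2/3)*y/2), y)


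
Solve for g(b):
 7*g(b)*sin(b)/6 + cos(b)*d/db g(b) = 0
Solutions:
 g(b) = C1*cos(b)^(7/6)


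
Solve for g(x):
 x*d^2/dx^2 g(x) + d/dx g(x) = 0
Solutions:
 g(x) = C1 + C2*log(x)


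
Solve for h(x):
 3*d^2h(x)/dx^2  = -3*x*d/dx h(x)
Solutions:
 h(x) = C1 + C2*erf(sqrt(2)*x/2)


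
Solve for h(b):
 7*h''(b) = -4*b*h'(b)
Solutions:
 h(b) = C1 + C2*erf(sqrt(14)*b/7)


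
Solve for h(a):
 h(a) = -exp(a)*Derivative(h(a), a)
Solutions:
 h(a) = C1*exp(exp(-a))


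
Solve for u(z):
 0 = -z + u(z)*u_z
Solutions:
 u(z) = -sqrt(C1 + z^2)
 u(z) = sqrt(C1 + z^2)


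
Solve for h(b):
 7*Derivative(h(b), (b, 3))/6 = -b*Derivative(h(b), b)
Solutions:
 h(b) = C1 + Integral(C2*airyai(-6^(1/3)*7^(2/3)*b/7) + C3*airybi(-6^(1/3)*7^(2/3)*b/7), b)


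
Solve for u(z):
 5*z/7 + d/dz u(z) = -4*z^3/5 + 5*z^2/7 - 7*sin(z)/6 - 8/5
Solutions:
 u(z) = C1 - z^4/5 + 5*z^3/21 - 5*z^2/14 - 8*z/5 + 7*cos(z)/6


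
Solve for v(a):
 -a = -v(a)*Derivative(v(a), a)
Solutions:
 v(a) = -sqrt(C1 + a^2)
 v(a) = sqrt(C1 + a^2)


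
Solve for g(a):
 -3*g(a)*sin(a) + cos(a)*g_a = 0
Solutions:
 g(a) = C1/cos(a)^3


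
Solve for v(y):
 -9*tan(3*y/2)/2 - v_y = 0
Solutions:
 v(y) = C1 + 3*log(cos(3*y/2))


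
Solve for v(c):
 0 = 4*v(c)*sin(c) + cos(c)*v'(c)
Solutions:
 v(c) = C1*cos(c)^4


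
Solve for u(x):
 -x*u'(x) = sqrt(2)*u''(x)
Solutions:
 u(x) = C1 + C2*erf(2^(1/4)*x/2)


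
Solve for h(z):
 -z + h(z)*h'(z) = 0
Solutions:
 h(z) = -sqrt(C1 + z^2)
 h(z) = sqrt(C1 + z^2)


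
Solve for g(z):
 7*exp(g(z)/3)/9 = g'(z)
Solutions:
 g(z) = 3*log(-1/(C1 + 7*z)) + 9*log(3)


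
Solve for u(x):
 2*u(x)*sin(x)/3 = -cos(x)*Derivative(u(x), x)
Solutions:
 u(x) = C1*cos(x)^(2/3)


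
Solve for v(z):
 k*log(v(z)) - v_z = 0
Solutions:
 li(v(z)) = C1 + k*z


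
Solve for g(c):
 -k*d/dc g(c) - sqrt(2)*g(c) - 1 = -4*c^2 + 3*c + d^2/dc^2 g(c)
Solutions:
 g(c) = C1*exp(c*(-k + sqrt(k^2 - 4*sqrt(2)))/2) + C2*exp(-c*(k + sqrt(k^2 - 4*sqrt(2)))/2) + 2*sqrt(2)*c^2 - 4*c*k - 3*sqrt(2)*c/2 + 2*sqrt(2)*k^2 + 3*k/2 - 4 - sqrt(2)/2


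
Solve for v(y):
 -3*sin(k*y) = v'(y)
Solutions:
 v(y) = C1 + 3*cos(k*y)/k


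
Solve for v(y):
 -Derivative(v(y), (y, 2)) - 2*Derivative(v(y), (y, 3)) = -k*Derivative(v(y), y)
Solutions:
 v(y) = C1 + C2*exp(y*(sqrt(8*k + 1) - 1)/4) + C3*exp(-y*(sqrt(8*k + 1) + 1)/4)


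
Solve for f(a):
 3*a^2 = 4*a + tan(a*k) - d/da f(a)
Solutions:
 f(a) = C1 - a^3 + 2*a^2 + Piecewise((-log(cos(a*k))/k, Ne(k, 0)), (0, True))


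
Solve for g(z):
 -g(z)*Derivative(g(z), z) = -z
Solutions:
 g(z) = -sqrt(C1 + z^2)
 g(z) = sqrt(C1 + z^2)


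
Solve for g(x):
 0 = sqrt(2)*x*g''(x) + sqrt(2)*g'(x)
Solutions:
 g(x) = C1 + C2*log(x)


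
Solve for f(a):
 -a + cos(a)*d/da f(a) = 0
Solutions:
 f(a) = C1 + Integral(a/cos(a), a)


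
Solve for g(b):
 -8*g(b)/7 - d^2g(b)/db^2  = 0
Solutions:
 g(b) = C1*sin(2*sqrt(14)*b/7) + C2*cos(2*sqrt(14)*b/7)


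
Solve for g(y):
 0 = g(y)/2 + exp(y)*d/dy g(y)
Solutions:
 g(y) = C1*exp(exp(-y)/2)


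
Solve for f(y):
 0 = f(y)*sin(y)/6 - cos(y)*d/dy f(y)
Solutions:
 f(y) = C1/cos(y)^(1/6)


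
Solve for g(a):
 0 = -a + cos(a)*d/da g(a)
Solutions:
 g(a) = C1 + Integral(a/cos(a), a)


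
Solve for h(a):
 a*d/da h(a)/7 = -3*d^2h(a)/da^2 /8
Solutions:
 h(a) = C1 + C2*erf(2*sqrt(21)*a/21)


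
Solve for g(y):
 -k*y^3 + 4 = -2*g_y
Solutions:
 g(y) = C1 + k*y^4/8 - 2*y


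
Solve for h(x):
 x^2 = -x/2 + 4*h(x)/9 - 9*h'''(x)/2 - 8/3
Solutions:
 h(x) = C3*exp(2*3^(2/3)*x/9) + 9*x^2/4 + 9*x/8 + (C1*sin(3^(1/6)*x/3) + C2*cos(3^(1/6)*x/3))*exp(-3^(2/3)*x/9) + 6


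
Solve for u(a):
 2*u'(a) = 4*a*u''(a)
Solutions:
 u(a) = C1 + C2*a^(3/2)


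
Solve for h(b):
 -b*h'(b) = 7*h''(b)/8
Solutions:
 h(b) = C1 + C2*erf(2*sqrt(7)*b/7)


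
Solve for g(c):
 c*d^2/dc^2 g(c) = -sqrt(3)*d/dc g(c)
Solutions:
 g(c) = C1 + C2*c^(1 - sqrt(3))


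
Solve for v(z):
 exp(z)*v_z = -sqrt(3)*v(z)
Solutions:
 v(z) = C1*exp(sqrt(3)*exp(-z))


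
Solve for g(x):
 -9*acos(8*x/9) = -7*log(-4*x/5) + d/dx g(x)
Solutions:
 g(x) = C1 + 7*x*log(-x) - 9*x*acos(8*x/9) - 7*x*log(5) - 7*x + 14*x*log(2) + 9*sqrt(81 - 64*x^2)/8


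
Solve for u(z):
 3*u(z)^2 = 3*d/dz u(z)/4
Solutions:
 u(z) = -1/(C1 + 4*z)


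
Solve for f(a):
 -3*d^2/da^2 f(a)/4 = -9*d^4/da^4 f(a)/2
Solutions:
 f(a) = C1 + C2*a + C3*exp(-sqrt(6)*a/6) + C4*exp(sqrt(6)*a/6)


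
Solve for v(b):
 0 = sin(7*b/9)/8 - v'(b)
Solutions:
 v(b) = C1 - 9*cos(7*b/9)/56


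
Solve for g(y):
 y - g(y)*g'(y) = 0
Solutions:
 g(y) = -sqrt(C1 + y^2)
 g(y) = sqrt(C1 + y^2)


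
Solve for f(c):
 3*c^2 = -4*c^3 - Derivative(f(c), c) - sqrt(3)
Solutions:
 f(c) = C1 - c^4 - c^3 - sqrt(3)*c


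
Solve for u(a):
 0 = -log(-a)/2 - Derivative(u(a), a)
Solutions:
 u(a) = C1 - a*log(-a)/2 + a/2


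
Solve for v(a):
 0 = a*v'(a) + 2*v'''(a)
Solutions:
 v(a) = C1 + Integral(C2*airyai(-2^(2/3)*a/2) + C3*airybi(-2^(2/3)*a/2), a)


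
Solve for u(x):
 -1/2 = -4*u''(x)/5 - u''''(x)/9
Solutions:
 u(x) = C1 + C2*x + C3*sin(6*sqrt(5)*x/5) + C4*cos(6*sqrt(5)*x/5) + 5*x^2/16


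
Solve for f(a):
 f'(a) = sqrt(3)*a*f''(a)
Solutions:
 f(a) = C1 + C2*a^(sqrt(3)/3 + 1)


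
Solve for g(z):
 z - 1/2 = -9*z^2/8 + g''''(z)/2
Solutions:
 g(z) = C1 + C2*z + C3*z^2 + C4*z^3 + z^6/160 + z^5/60 - z^4/24


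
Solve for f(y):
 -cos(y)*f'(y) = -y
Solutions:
 f(y) = C1 + Integral(y/cos(y), y)


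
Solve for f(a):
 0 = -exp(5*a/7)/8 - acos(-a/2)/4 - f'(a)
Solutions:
 f(a) = C1 - a*acos(-a/2)/4 - sqrt(4 - a^2)/4 - 7*exp(5*a/7)/40


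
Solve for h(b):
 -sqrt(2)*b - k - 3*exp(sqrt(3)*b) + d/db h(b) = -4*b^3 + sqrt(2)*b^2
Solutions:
 h(b) = C1 - b^4 + sqrt(2)*b^3/3 + sqrt(2)*b^2/2 + b*k + sqrt(3)*exp(sqrt(3)*b)


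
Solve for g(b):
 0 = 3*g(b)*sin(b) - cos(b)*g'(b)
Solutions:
 g(b) = C1/cos(b)^3


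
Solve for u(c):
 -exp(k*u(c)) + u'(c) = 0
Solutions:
 u(c) = Piecewise((log(-1/(C1*k + c*k))/k, Ne(k, 0)), (nan, True))
 u(c) = Piecewise((C1 + c, Eq(k, 0)), (nan, True))


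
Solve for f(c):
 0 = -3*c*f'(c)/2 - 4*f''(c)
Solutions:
 f(c) = C1 + C2*erf(sqrt(3)*c/4)


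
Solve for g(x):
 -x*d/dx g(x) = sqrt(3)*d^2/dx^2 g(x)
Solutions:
 g(x) = C1 + C2*erf(sqrt(2)*3^(3/4)*x/6)


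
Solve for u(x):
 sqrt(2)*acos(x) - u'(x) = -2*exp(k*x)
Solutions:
 u(x) = C1 + sqrt(2)*(x*acos(x) - sqrt(1 - x^2)) + 2*Piecewise((exp(k*x)/k, Ne(k, 0)), (x, True))


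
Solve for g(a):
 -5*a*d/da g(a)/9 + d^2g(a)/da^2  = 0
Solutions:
 g(a) = C1 + C2*erfi(sqrt(10)*a/6)


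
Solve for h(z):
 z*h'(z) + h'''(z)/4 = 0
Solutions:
 h(z) = C1 + Integral(C2*airyai(-2^(2/3)*z) + C3*airybi(-2^(2/3)*z), z)


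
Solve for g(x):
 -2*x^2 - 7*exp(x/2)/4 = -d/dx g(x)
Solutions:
 g(x) = C1 + 2*x^3/3 + 7*exp(x/2)/2


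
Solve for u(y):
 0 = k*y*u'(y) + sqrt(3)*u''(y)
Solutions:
 u(y) = Piecewise((-sqrt(2)*3^(1/4)*sqrt(pi)*C1*erf(sqrt(2)*3^(3/4)*sqrt(k)*y/6)/(2*sqrt(k)) - C2, (k > 0) | (k < 0)), (-C1*y - C2, True))


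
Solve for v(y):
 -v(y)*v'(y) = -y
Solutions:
 v(y) = -sqrt(C1 + y^2)
 v(y) = sqrt(C1 + y^2)


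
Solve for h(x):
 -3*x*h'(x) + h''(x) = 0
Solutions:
 h(x) = C1 + C2*erfi(sqrt(6)*x/2)


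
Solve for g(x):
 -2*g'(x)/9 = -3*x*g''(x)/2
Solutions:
 g(x) = C1 + C2*x^(31/27)


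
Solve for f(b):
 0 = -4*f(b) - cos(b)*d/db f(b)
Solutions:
 f(b) = C1*(sin(b)^2 - 2*sin(b) + 1)/(sin(b)^2 + 2*sin(b) + 1)


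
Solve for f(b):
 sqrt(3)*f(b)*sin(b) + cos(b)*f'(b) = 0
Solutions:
 f(b) = C1*cos(b)^(sqrt(3))


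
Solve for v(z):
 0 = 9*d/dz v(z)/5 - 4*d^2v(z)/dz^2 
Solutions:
 v(z) = C1 + C2*exp(9*z/20)


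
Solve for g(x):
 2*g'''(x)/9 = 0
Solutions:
 g(x) = C1 + C2*x + C3*x^2


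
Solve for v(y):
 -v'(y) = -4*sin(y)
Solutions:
 v(y) = C1 - 4*cos(y)


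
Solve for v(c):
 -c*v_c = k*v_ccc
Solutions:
 v(c) = C1 + Integral(C2*airyai(c*(-1/k)^(1/3)) + C3*airybi(c*(-1/k)^(1/3)), c)


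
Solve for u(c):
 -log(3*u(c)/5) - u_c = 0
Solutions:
 Integral(1/(log(_y) - log(5) + log(3)), (_y, u(c))) = C1 - c
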